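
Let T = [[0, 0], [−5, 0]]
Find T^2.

[[0, 0], [0, 0]]

T is strictly triangular, hence nilpotent: T^2 = 0, so T^2 = 0.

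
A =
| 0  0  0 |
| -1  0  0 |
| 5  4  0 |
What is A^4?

A is strictly triangular, hence nilpotent: A^3 = 0, so A^4 = 0.

[[0, 0, 0], [0, 0, 0], [0, 0, 0]]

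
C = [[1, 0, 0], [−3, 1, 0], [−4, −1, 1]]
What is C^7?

[[1, 0, 0], [−21, 1, 0], [35, −7, 1]]

C = I + N where N = [[0, 0, 0], [−3, 0, 0], [−4, −1, 0]] is strictly lower-triangular, so N^3 = 0.
(I + N)^7 = I + 7·N + 21·N^2 = [[1, 0, 0], [−21, 1, 0], [35, −7, 1]].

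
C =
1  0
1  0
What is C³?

[[1, 0], [1, 0]]

C² = C (a projection; rank 1, trace 1), so C³ = C.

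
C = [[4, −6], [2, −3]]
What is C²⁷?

C² = C (a projection; rank 1, trace 1), so C²⁷ = C.

[[4, −6], [2, −3]]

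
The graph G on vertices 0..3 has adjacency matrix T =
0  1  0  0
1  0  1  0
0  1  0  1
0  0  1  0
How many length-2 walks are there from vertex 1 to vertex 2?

The number of length-2 walks from vertex 1 to vertex 2 is entry (1,2) of T², where T is the adjacency matrix.
T² = [[1, 0, 1, 0], [0, 2, 0, 1], [1, 0, 2, 0], [0, 1, 0, 1]]

0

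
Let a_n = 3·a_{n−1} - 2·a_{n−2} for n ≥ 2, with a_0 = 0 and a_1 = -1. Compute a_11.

With companion matrix A = [[3, -2], [1, 0]], [a_n, a_{n−1}]ᵀ = A·[a_{n−1}, a_{n−2}]ᵀ, so [a_11, a_10]ᵀ = A¹⁰·[a_1, a_0]ᵀ.
A¹⁰ = [[2047, -2046], [1023, -1022]], giving [a_11, a_10]ᵀ = [[-2047], [-1023]].

-2047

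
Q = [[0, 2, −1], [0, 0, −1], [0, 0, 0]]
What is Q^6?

[[0, 0, 0], [0, 0, 0], [0, 0, 0]]

Q is strictly triangular, hence nilpotent: Q^3 = 0, so Q^6 = 0.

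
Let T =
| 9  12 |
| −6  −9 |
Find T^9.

[[59049, 78732], [−39366, −59049]]

tr T = 0 and det T = −9, so the characteristic polynomial is λ² − (0)λ + (−9) with roots 3 and −3.
Eigenvectors give P = [[2, 1], [−1, −1]] with P⁻¹ = [[1, 1], [−1, −2]], and T = P·diag(3, −3)·P⁻¹.
Then T^9 = P·diag(19683, −19683)·P⁻¹ = [[39366, −19683], [−19683, 19683]] · [[1, 1], [−1, −2]] = [[59049, 78732], [−39366, −59049]].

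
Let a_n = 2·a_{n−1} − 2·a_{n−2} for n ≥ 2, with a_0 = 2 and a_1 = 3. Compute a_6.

With companion matrix M = [[2, −2], [1, 0]], [a_n, a_{n−1}]ᵀ = M·[a_{n−1}, a_{n−2}]ᵀ, so [a_6, a_5]ᵀ = M^5·[a_1, a_0]ᵀ.
M^5 = [[−8, 8], [−4, 0]], giving [a_6, a_5]ᵀ = [[−8], [−12]].

−8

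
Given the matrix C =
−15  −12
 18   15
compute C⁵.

tr C = 0 and det C = −9, so the characteristic polynomial is λ² − (0)λ + (−9) with roots 3 and −3.
Eigenvectors give P = [[−2, −1], [3, 1]] with P⁻¹ = [[1, 1], [−3, −2]], and C = P·diag(3, −3)·P⁻¹.
Then C⁵ = P·diag(243, −243)·P⁻¹ = [[−486, 243], [729, −243]] · [[1, 1], [−3, −2]] = [[−1215, −972], [1458, 1215]].

[[−1215, −972], [1458, 1215]]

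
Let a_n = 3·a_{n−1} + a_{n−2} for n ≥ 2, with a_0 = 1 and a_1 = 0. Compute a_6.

With companion matrix M = [[3, 1], [1, 0]], [a_n, a_{n−1}]ᵀ = M·[a_{n−1}, a_{n−2}]ᵀ, so [a_6, a_5]ᵀ = M⁵·[a_1, a_0]ᵀ.
M⁵ = [[360, 109], [109, 33]], giving [a_6, a_5]ᵀ = [[109], [33]].

109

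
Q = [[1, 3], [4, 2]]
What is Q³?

[[49, 57], [76, 68]]

Q² = [[13, 9], [12, 16]]
Q³ = [[49, 57], [76, 68]]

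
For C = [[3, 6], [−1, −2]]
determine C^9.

C² = C (a projection; rank 1, trace 1), so C^9 = C.

[[3, 6], [−1, −2]]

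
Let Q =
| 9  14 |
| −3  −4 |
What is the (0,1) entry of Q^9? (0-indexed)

268394

tr Q = 5 and det Q = 6, so the characteristic polynomial is λ² − (5)λ + (6) with roots 2 and 3.
Eigenvectors give P = [[−2, 7], [1, −3]] with P⁻¹ = [[3, 7], [1, 2]], and Q = P·diag(2, 3)·P⁻¹.
Then Q^9 = P·diag(512, 19683)·P⁻¹ = [[−1024, 137781], [512, −59049]] · [[3, 7], [1, 2]] = [[134709, 268394], [−57513, −114514]].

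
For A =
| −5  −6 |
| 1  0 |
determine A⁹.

[[−58025, −115026], [19171, 37830]]

tr A = −5 and det A = 6, so the characteristic polynomial is λ² − (−5)λ + (6) with roots −2 and −3.
Eigenvectors give P = [[−2, −3], [1, 1]] with P⁻¹ = [[1, 3], [−1, −2]], and A = P·diag(−2, −3)·P⁻¹.
Then A⁹ = P·diag(−512, −19683)·P⁻¹ = [[1024, 59049], [−512, −19683]] · [[1, 3], [−1, −2]] = [[−58025, −115026], [19171, 37830]].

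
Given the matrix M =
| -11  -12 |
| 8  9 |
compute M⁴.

[[241, 240], [-160, -159]]

tr M = -2 and det M = -3, so the characteristic polynomial is λ² − (-2)λ + (-3) with roots 1 and -3.
Eigenvectors give P = [[-1, 3], [1, -2]] with P⁻¹ = [[2, 3], [1, 1]], and M = P·diag(1, -3)·P⁻¹.
Then M⁴ = P·diag(1, 81)·P⁻¹ = [[-1, 243], [1, -162]] · [[2, 3], [1, 1]] = [[241, 240], [-160, -159]].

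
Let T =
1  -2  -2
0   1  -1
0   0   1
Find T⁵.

[[1, -10, 10], [0, 1, -5], [0, 0, 1]]

T = I + N where N = [[0, -2, -2], [0, 0, -1], [0, 0, 0]] is strictly upper-triangular, so N³ = 0.
(I + N)⁵ = I + 5·N + 10·N² = [[1, -10, 10], [0, 1, -5], [0, 0, 1]].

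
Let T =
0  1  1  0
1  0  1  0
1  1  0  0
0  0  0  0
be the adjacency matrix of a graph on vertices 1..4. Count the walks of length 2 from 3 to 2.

The number of length-2 walks from vertex 3 to vertex 2 is entry (3,2) of T², where T is the adjacency matrix.
T² = [[2, 1, 1, 0], [1, 2, 1, 0], [1, 1, 2, 0], [0, 0, 0, 0]]

1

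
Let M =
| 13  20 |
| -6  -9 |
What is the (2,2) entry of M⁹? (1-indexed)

tr M = 4 and det M = 3, so the characteristic polynomial is λ² − (4)λ + (3) with roots 3 and 1.
Eigenvectors give P = [[-2, -5], [1, 3]] with P⁻¹ = [[-3, -5], [1, 2]], and M = P·diag(3, 1)·P⁻¹.
Then M⁹ = P·diag(19683, 1)·P⁻¹ = [[-39366, -5], [19683, 3]] · [[-3, -5], [1, 2]] = [[118093, 196820], [-59046, -98409]].

-98409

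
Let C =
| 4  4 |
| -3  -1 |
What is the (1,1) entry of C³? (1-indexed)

C² = [[4, 12], [-9, -11]]
C³ = [[-20, 4], [-3, -25]]

-20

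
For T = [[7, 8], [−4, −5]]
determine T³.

tr T = 2 and det T = −3, so the characteristic polynomial is λ² − (2)λ + (−3) with roots −1 and 3.
Eigenvectors give P = [[−1, −2], [1, 1]] with P⁻¹ = [[1, 2], [−1, −1]], and T = P·diag(−1, 3)·P⁻¹.
Then T³ = P·diag(−1, 27)·P⁻¹ = [[1, −54], [−1, 27]] · [[1, 2], [−1, −1]] = [[55, 56], [−28, −29]].

[[55, 56], [−28, −29]]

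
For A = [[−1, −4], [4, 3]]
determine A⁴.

A² = [[−15, −8], [8, −7]]
A³ = [[−17, 36], [−36, −53]]
A⁴ = [[161, 176], [−176, −15]]

[[161, 176], [−176, −15]]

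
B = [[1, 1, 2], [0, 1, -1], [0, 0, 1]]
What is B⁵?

B = I + N where N = [[0, 1, 2], [0, 0, -1], [0, 0, 0]] is strictly upper-triangular, so N³ = 0.
(I + N)⁵ = I + 5·N + 10·N² = [[1, 5, 0], [0, 1, -5], [0, 0, 1]].

[[1, 5, 0], [0, 1, -5], [0, 0, 1]]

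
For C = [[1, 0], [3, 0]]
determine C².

[[1, 0], [3, 0]]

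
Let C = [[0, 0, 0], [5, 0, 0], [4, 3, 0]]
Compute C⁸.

[[0, 0, 0], [0, 0, 0], [0, 0, 0]]

C is strictly triangular, hence nilpotent: C³ = 0, so C⁸ = 0.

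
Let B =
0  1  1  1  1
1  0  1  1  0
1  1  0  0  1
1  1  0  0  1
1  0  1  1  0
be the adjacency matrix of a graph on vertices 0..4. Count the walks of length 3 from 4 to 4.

4

The number of length-3 walks from vertex 4 to vertex 4 is entry (4,4) of B³, where B is the adjacency matrix.
B² = [[4, 2, 2, 2, 2], [2, 3, 1, 1, 3], [2, 1, 3, 3, 1], [2, 1, 3, 3, 1], [2, 3, 1, 1, 3]]
B³ = [[8, 8, 8, 8, 8], [8, 4, 8, 8, 4], [8, 8, 4, 4, 8], [8, 8, 4, 4, 8], [8, 4, 8, 8, 4]]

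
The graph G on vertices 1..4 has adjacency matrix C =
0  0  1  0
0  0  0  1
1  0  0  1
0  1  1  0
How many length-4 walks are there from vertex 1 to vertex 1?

The number of length-4 walks from vertex 1 to vertex 1 is entry (1,1) of C⁴, where C is the adjacency matrix.
C² = [[1, 0, 0, 1], [0, 1, 1, 0], [0, 1, 2, 0], [1, 0, 0, 2]]
C³ = [[0, 1, 2, 0], [1, 0, 0, 2], [2, 0, 0, 3], [0, 2, 3, 0]]
C⁴ = [[2, 0, 0, 3], [0, 2, 3, 0], [0, 3, 5, 0], [3, 0, 0, 5]]

2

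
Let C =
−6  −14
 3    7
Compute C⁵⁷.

C² = C (a projection; rank 1, trace 1), so C⁵⁷ = C.

[[−6, −14], [3, 7]]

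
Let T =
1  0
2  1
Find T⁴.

T² = [[1, 0], [4, 1]]
T³ = [[1, 0], [6, 1]]
T⁴ = [[1, 0], [8, 1]]

[[1, 0], [8, 1]]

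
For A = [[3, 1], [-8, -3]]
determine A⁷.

[[3, 1], [-8, -3]]

A² = I (check: tr A = 0 and det A = -1), so A⁷ = A since 7 is odd.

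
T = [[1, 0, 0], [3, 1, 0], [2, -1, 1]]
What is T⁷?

[[1, 0, 0], [21, 1, 0], [-49, -7, 1]]

T = I + N where N = [[0, 0, 0], [3, 0, 0], [2, -1, 0]] is strictly lower-triangular, so N³ = 0.
(I + N)⁷ = I + 7·N + 21·N² = [[1, 0, 0], [21, 1, 0], [-49, -7, 1]].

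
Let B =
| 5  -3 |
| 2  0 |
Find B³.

tr B = 5 and det B = 6, so the characteristic polynomial is λ² − (5)λ + (6) with roots 3 and 2.
Eigenvectors give P = [[-3, -1], [-2, -1]] with P⁻¹ = [[-1, 1], [2, -3]], and B = P·diag(3, 2)·P⁻¹.
Then B³ = P·diag(27, 8)·P⁻¹ = [[-81, -8], [-54, -8]] · [[-1, 1], [2, -3]] = [[65, -57], [38, -30]].

[[65, -57], [38, -30]]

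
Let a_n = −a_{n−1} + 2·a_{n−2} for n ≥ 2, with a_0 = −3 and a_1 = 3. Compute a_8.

With companion matrix B = [[−1, 2], [1, 0]], [a_n, a_{n−1}]ᵀ = B·[a_{n−1}, a_{n−2}]ᵀ, so [a_8, a_7]ᵀ = B^7·[a_1, a_0]ᵀ.
B^7 = [[−85, 86], [43, −42]], giving [a_8, a_7]ᵀ = [[−513], [255]].

−513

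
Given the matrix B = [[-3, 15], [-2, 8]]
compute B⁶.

[[-3261, 9975], [-1330, 4054]]

tr B = 5 and det B = 6, so the characteristic polynomial is λ² − (5)λ + (6) with roots 2 and 3.
Eigenvectors give P = [[3, 5], [1, 2]] with P⁻¹ = [[2, -5], [-1, 3]], and B = P·diag(2, 3)·P⁻¹.
Then B⁶ = P·diag(64, 729)·P⁻¹ = [[192, 3645], [64, 1458]] · [[2, -5], [-1, 3]] = [[-3261, 9975], [-1330, 4054]].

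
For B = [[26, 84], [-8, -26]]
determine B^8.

tr B = 0 and det B = -4, so the characteristic polynomial is λ² − (0)λ + (-4) with roots 2 and -2.
Eigenvectors give P = [[-7, 3], [2, -1]] with P⁻¹ = [[-1, -3], [-2, -7]], and B = P·diag(2, -2)·P⁻¹.
Then B^8 = P·diag(256, 256)·P⁻¹ = [[-1792, 768], [512, -256]] · [[-1, -3], [-2, -7]] = [[256, 0], [0, 256]].

[[256, 0], [0, 256]]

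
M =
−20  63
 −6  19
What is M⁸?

tr M = −1 and det M = −2, so the characteristic polynomial is λ² − (−1)λ + (−2) with roots 1 and −2.
Eigenvectors give P = [[3, −7], [1, −2]] with P⁻¹ = [[−2, 7], [−1, 3]], and M = P·diag(1, −2)·P⁻¹.
Then M⁸ = P·diag(1, 256)·P⁻¹ = [[3, −1792], [1, −512]] · [[−2, 7], [−1, 3]] = [[1786, −5355], [510, −1529]].

[[1786, −5355], [510, −1529]]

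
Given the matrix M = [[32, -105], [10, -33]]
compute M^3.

tr M = -1 and det M = -6, so the characteristic polynomial is λ² − (-1)λ + (-6) with roots -3 and 2.
Eigenvectors give P = [[3, 7], [1, 2]] with P⁻¹ = [[-2, 7], [1, -3]], and M = P·diag(-3, 2)·P⁻¹.
Then M^3 = P·diag(-27, 8)·P⁻¹ = [[-81, 56], [-27, 16]] · [[-2, 7], [1, -3]] = [[218, -735], [70, -237]].

[[218, -735], [70, -237]]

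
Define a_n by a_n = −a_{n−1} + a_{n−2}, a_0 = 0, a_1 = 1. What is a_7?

With companion matrix T = [[−1, 1], [1, 0]], [a_n, a_{n−1}]ᵀ = T·[a_{n−1}, a_{n−2}]ᵀ, so [a_7, a_6]ᵀ = T⁶·[a_1, a_0]ᵀ.
T⁶ = [[13, −8], [−8, 5]], giving [a_7, a_6]ᵀ = [[13], [−8]].

13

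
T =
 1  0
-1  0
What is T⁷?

T² = T (a projection; rank 1, trace 1), so T⁷ = T.

[[1, 0], [-1, 0]]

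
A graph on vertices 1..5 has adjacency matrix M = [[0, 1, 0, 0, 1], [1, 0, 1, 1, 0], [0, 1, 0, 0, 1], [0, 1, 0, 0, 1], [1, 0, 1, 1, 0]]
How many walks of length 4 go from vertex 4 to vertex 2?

The number of length-4 walks from vertex 4 to vertex 2 is entry (4,2) of M⁴, where M is the adjacency matrix.
M² = [[2, 0, 2, 2, 0], [0, 3, 0, 0, 3], [2, 0, 2, 2, 0], [2, 0, 2, 2, 0], [0, 3, 0, 0, 3]]
M³ = [[0, 6, 0, 0, 6], [6, 0, 6, 6, 0], [0, 6, 0, 0, 6], [0, 6, 0, 0, 6], [6, 0, 6, 6, 0]]
M⁴ = [[12, 0, 12, 12, 0], [0, 18, 0, 0, 18], [12, 0, 12, 12, 0], [12, 0, 12, 12, 0], [0, 18, 0, 0, 18]]

0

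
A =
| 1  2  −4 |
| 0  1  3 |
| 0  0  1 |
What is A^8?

[[1, 16, 136], [0, 1, 24], [0, 0, 1]]

A = I + N where N = [[0, 2, −4], [0, 0, 3], [0, 0, 0]] is strictly upper-triangular, so N^3 = 0.
(I + N)^8 = I + 8·N + 28·N^2 = [[1, 16, 136], [0, 1, 24], [0, 0, 1]].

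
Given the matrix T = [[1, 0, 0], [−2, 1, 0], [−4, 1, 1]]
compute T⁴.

T = I + N where N = [[0, 0, 0], [−2, 0, 0], [−4, 1, 0]] is strictly lower-triangular, so N³ = 0.
(I + N)⁴ = I + 4·N + 6·N² = [[1, 0, 0], [−8, 1, 0], [−28, 4, 1]].

[[1, 0, 0], [−8, 1, 0], [−28, 4, 1]]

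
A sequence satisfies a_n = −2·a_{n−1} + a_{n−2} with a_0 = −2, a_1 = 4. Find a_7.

816

With companion matrix M = [[−2, 1], [1, 0]], [a_n, a_{n−1}]ᵀ = M·[a_{n−1}, a_{n−2}]ᵀ, so [a_7, a_6]ᵀ = M^6·[a_1, a_0]ᵀ.
M^6 = [[169, −70], [−70, 29]], giving [a_7, a_6]ᵀ = [[816], [−338]].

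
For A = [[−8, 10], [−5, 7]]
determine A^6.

[[1394, −1330], [665, −601]]

tr A = −1 and det A = −6, so the characteristic polynomial is λ² − (−1)λ + (−6) with roots 2 and −3.
Eigenvectors give P = [[−1, 2], [−1, 1]] with P⁻¹ = [[1, −2], [1, −1]], and A = P·diag(2, −3)·P⁻¹.
Then A^6 = P·diag(64, 729)·P⁻¹ = [[−64, 1458], [−64, 729]] · [[1, −2], [1, −1]] = [[1394, −1330], [665, −601]].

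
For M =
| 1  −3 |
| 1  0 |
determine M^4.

[[1, 15], [−5, 6]]

M^2 = [[−2, −3], [1, −3]]
M^3 = [[−5, 6], [−2, −3]]
M^4 = [[1, 15], [−5, 6]]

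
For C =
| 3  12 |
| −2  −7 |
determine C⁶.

tr C = −4 and det C = 3, so the characteristic polynomial is λ² − (−4)λ + (3) with roots −3 and −1.
Eigenvectors give P = [[−2, −3], [1, 1]] with P⁻¹ = [[1, 3], [−1, −2]], and C = P·diag(−3, −1)·P⁻¹.
Then C⁶ = P·diag(729, 1)·P⁻¹ = [[−1458, −3], [729, 1]] · [[1, 3], [−1, −2]] = [[−1455, −4368], [728, 2185]].

[[−1455, −4368], [728, 2185]]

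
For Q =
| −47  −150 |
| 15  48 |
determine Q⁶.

tr Q = 1 and det Q = −6, so the characteristic polynomial is λ² − (1)λ + (−6) with roots −2 and 3.
Eigenvectors give P = [[10, −3], [−3, 1]] with P⁻¹ = [[1, 3], [3, 10]], and Q = P·diag(−2, 3)·P⁻¹.
Then Q⁶ = P·diag(64, 729)·P⁻¹ = [[640, −2187], [−192, 729]] · [[1, 3], [3, 10]] = [[−5921, −19950], [1995, 6714]].

[[−5921, −19950], [1995, 6714]]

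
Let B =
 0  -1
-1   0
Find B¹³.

B² = I (check: tr B = 0 and det B = -1), so B¹³ = B since 13 is odd.

[[0, -1], [-1, 0]]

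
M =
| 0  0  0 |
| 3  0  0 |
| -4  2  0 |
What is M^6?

M is strictly triangular, hence nilpotent: M^3 = 0, so M^6 = 0.

[[0, 0, 0], [0, 0, 0], [0, 0, 0]]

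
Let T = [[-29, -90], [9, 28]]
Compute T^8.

[[2551, 7650], [-765, -2294]]

tr T = -1 and det T = -2, so the characteristic polynomial is λ² − (-1)λ + (-2) with roots 1 and -2.
Eigenvectors give P = [[3, -10], [-1, 3]] with P⁻¹ = [[-3, -10], [-1, -3]], and T = P·diag(1, -2)·P⁻¹.
Then T^8 = P·diag(1, 256)·P⁻¹ = [[3, -2560], [-1, 768]] · [[-3, -10], [-1, -3]] = [[2551, 7650], [-765, -2294]].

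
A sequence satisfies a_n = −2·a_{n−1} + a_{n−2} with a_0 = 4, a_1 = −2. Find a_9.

With companion matrix Q = [[−2, 1], [1, 0]], [a_n, a_{n−1}]ᵀ = Q·[a_{n−1}, a_{n−2}]ᵀ, so [a_9, a_8]ᵀ = Q⁸·[a_1, a_0]ᵀ.
Q⁸ = [[985, −408], [−408, 169]], giving [a_9, a_8]ᵀ = [[−3602], [1492]].

−3602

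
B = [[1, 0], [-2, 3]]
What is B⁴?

tr B = 4 and det B = 3, so the characteristic polynomial is λ² − (4)λ + (3) with roots 1 and 3.
Eigenvectors give P = [[1, 0], [1, -1]] with P⁻¹ = [[1, 0], [1, -1]], and B = P·diag(1, 3)·P⁻¹.
Then B⁴ = P·diag(1, 81)·P⁻¹ = [[1, 0], [1, -81]] · [[1, 0], [1, -1]] = [[1, 0], [-80, 81]].

[[1, 0], [-80, 81]]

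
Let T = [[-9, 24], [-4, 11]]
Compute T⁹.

[[-39369, 118104], [-19684, 59051]]

tr T = 2 and det T = -3, so the characteristic polynomial is λ² − (2)λ + (-3) with roots -1 and 3.
Eigenvectors give P = [[3, -2], [1, -1]] with P⁻¹ = [[1, -2], [1, -3]], and T = P·diag(-1, 3)·P⁻¹.
Then T⁹ = P·diag(-1, 19683)·P⁻¹ = [[-3, -39366], [-1, -19683]] · [[1, -2], [1, -3]] = [[-39369, 118104], [-19684, 59051]].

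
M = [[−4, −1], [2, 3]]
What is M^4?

M^2 = [[14, 1], [−2, 7]]
M^3 = [[−54, −11], [22, 23]]
M^4 = [[194, 21], [−42, 47]]

[[194, 21], [−42, 47]]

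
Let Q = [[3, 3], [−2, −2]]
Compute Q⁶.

Q² = Q (a projection; rank 1, trace 1), so Q⁶ = Q.

[[3, 3], [−2, −2]]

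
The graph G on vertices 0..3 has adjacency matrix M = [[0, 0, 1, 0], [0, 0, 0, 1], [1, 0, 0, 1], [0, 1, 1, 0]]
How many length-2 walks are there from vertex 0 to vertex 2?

The number of length-2 walks from vertex 0 to vertex 2 is entry (0,2) of M^2, where M is the adjacency matrix.
M^2 = [[1, 0, 0, 1], [0, 1, 1, 0], [0, 1, 2, 0], [1, 0, 0, 2]]

0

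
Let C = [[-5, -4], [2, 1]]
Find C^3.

tr C = -4 and det C = 3, so the characteristic polynomial is λ² − (-4)λ + (3) with roots -3 and -1.
Eigenvectors give P = [[2, -1], [-1, 1]] with P⁻¹ = [[1, 1], [1, 2]], and C = P·diag(-3, -1)·P⁻¹.
Then C^3 = P·diag(-27, -1)·P⁻¹ = [[-54, 1], [27, -1]] · [[1, 1], [1, 2]] = [[-53, -52], [26, 25]].

[[-53, -52], [26, 25]]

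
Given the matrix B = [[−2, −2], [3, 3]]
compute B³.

[[−2, −2], [3, 3]]

B² = B (a projection; rank 1, trace 1), so B³ = B.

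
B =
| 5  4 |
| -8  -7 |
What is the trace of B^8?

tr B = -2 and det B = -3, so the characteristic polynomial is λ² − (-2)λ + (-3) with roots 1 and -3.
Eigenvectors give P = [[1, 1], [-1, -2]] with P⁻¹ = [[2, 1], [-1, -1]], and B = P·diag(1, -3)·P⁻¹.
Then B^8 = P·diag(1, 6561)·P⁻¹ = [[1, 6561], [-1, -13122]] · [[2, 1], [-1, -1]] = [[-6559, -6560], [13120, 13121]].

6562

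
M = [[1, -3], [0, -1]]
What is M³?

M² = [[1, 0], [0, 1]]
M³ = [[1, -3], [0, -1]]

[[1, -3], [0, -1]]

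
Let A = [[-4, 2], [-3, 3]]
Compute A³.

A² = [[10, -2], [3, 3]]
A³ = [[-34, 14], [-21, 15]]

[[-34, 14], [-21, 15]]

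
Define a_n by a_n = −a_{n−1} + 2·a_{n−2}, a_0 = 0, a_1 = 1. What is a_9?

171

With companion matrix A = [[−1, 2], [1, 0]], [a_n, a_{n−1}]ᵀ = A·[a_{n−1}, a_{n−2}]ᵀ, so [a_9, a_8]ᵀ = A⁸·[a_1, a_0]ᵀ.
A⁸ = [[171, −170], [−85, 86]], giving [a_9, a_8]ᵀ = [[171], [−85]].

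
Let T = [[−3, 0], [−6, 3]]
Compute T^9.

[[−19683, 0], [−39366, 19683]]

tr T = 0 and det T = −9, so the characteristic polynomial is λ² − (0)λ + (−9) with roots 3 and −3.
Eigenvectors give P = [[0, 1], [−1, 1]] with P⁻¹ = [[1, −1], [1, 0]], and T = P·diag(3, −3)·P⁻¹.
Then T^9 = P·diag(19683, −19683)·P⁻¹ = [[0, −19683], [−19683, −19683]] · [[1, −1], [1, 0]] = [[−19683, 0], [−39366, 19683]].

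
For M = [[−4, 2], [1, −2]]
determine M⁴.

M² = [[18, −12], [−6, 6]]
M³ = [[−84, 60], [30, −24]]
M⁴ = [[396, −288], [−144, 108]]

[[396, −288], [−144, 108]]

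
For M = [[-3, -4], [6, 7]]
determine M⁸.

tr M = 4 and det M = 3, so the characteristic polynomial is λ² − (4)λ + (3) with roots 1 and 3.
Eigenvectors give P = [[-1, -2], [1, 3]] with P⁻¹ = [[-3, -2], [1, 1]], and M = P·diag(1, 3)·P⁻¹.
Then M⁸ = P·diag(1, 6561)·P⁻¹ = [[-1, -13122], [1, 19683]] · [[-3, -2], [1, 1]] = [[-13119, -13120], [19680, 19681]].

[[-13119, -13120], [19680, 19681]]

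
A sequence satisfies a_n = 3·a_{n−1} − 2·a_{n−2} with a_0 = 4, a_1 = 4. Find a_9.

4

With companion matrix T = [[3, −2], [1, 0]], [a_n, a_{n−1}]ᵀ = T·[a_{n−1}, a_{n−2}]ᵀ, so [a_9, a_8]ᵀ = T⁸·[a_1, a_0]ᵀ.
T⁸ = [[511, −510], [255, −254]], giving [a_9, a_8]ᵀ = [[4], [4]].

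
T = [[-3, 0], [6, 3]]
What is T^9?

[[-19683, 0], [39366, 19683]]

tr T = 0 and det T = -9, so the characteristic polynomial is λ² − (0)λ + (-9) with roots -3 and 3.
Eigenvectors give P = [[1, 0], [-1, -1]] with P⁻¹ = [[1, 0], [-1, -1]], and T = P·diag(-3, 3)·P⁻¹.
Then T^9 = P·diag(-19683, 19683)·P⁻¹ = [[-19683, 0], [19683, -19683]] · [[1, 0], [-1, -1]] = [[-19683, 0], [39366, 19683]].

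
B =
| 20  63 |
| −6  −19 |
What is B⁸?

tr B = 1 and det B = −2, so the characteristic polynomial is λ² − (1)λ + (−2) with roots −1 and 2.
Eigenvectors give P = [[−3, 7], [1, −2]] with P⁻¹ = [[2, 7], [1, 3]], and B = P·diag(−1, 2)·P⁻¹.
Then B⁸ = P·diag(1, 256)·P⁻¹ = [[−3, 1792], [1, −512]] · [[2, 7], [1, 3]] = [[1786, 5355], [−510, −1529]].

[[1786, 5355], [−510, −1529]]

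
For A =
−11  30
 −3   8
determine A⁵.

tr A = −3 and det A = 2, so the characteristic polynomial is λ² − (−3)λ + (2) with roots −1 and −2.
Eigenvectors give P = [[3, 10], [1, 3]] with P⁻¹ = [[−3, 10], [1, −3]], and A = P·diag(−1, −2)·P⁻¹.
Then A⁵ = P·diag(−1, −32)·P⁻¹ = [[−3, −320], [−1, −96]] · [[−3, 10], [1, −3]] = [[−311, 930], [−93, 278]].

[[−311, 930], [−93, 278]]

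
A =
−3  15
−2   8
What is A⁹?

tr A = 5 and det A = 6, so the characteristic polynomial is λ² − (5)λ + (6) with roots 3 and 2.
Eigenvectors give P = [[−5, 3], [−2, 1]] with P⁻¹ = [[1, −3], [2, −5]], and A = P·diag(3, 2)·P⁻¹.
Then A⁹ = P·diag(19683, 512)·P⁻¹ = [[−98415, 1536], [−39366, 512]] · [[1, −3], [2, −5]] = [[−95343, 287565], [−38342, 115538]].

[[−95343, 287565], [−38342, 115538]]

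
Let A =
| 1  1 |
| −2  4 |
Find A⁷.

[[−1931, 2059], [−4118, 4246]]

tr A = 5 and det A = 6, so the characteristic polynomial is λ² − (5)λ + (6) with roots 3 and 2.
Eigenvectors give P = [[−1, 1], [−2, 1]] with P⁻¹ = [[1, −1], [2, −1]], and A = P·diag(3, 2)·P⁻¹.
Then A⁷ = P·diag(2187, 128)·P⁻¹ = [[−2187, 128], [−4374, 128]] · [[1, −1], [2, −1]] = [[−1931, 2059], [−4118, 4246]].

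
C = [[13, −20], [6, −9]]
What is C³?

tr C = 4 and det C = 3, so the characteristic polynomial is λ² − (4)λ + (3) with roots 1 and 3.
Eigenvectors give P = [[−5, 2], [−3, 1]] with P⁻¹ = [[1, −2], [3, −5]], and C = P·diag(1, 3)·P⁻¹.
Then C³ = P·diag(1, 27)·P⁻¹ = [[−5, 54], [−3, 27]] · [[1, −2], [3, −5]] = [[157, −260], [78, −129]].

[[157, −260], [78, −129]]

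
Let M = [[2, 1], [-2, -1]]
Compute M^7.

M² = M (a projection; rank 1, trace 1), so M^7 = M.

[[2, 1], [-2, -1]]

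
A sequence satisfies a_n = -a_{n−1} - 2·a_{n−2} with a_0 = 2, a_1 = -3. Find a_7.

-1

With companion matrix A = [[-1, -2], [1, 0]], [a_n, a_{n−1}]ᵀ = A·[a_{n−1}, a_{n−2}]ᵀ, so [a_7, a_6]ᵀ = A⁶·[a_1, a_0]ᵀ.
A⁶ = [[7, 10], [-5, 2]], giving [a_7, a_6]ᵀ = [[-1], [19]].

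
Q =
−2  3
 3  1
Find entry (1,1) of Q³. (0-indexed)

Q² = [[13, −3], [−3, 10]]
Q³ = [[−35, 36], [36, 1]]

1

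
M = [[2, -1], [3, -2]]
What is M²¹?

[[2, -1], [3, -2]]

M² = I (check: tr M = 0 and det M = -1), so M²¹ = M since 21 is odd.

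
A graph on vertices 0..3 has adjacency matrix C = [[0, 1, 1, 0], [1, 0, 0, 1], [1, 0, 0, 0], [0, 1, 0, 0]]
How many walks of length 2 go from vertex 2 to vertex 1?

1

The number of length-2 walks from vertex 2 to vertex 1 is entry (2,1) of C^2, where C is the adjacency matrix.
C^2 = [[2, 0, 0, 1], [0, 2, 1, 0], [0, 1, 1, 0], [1, 0, 0, 1]]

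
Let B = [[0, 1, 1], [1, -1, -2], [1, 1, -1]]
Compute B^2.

[[2, 0, -3], [-3, 0, 5], [0, -1, 0]]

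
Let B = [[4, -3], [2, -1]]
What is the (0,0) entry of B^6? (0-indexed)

tr B = 3 and det B = 2, so the characteristic polynomial is λ² − (3)λ + (2) with roots 2 and 1.
Eigenvectors give P = [[3, 1], [2, 1]] with P⁻¹ = [[1, -1], [-2, 3]], and B = P·diag(2, 1)·P⁻¹.
Then B^6 = P·diag(64, 1)·P⁻¹ = [[192, 1], [128, 1]] · [[1, -1], [-2, 3]] = [[190, -189], [126, -125]].

190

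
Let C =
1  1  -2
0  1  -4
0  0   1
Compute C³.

C = I + N where N = [[0, 1, -2], [0, 0, -4], [0, 0, 0]] is strictly upper-triangular, so N³ = 0.
(I + N)³ = I + 3·N + 3·N² = [[1, 3, -18], [0, 1, -12], [0, 0, 1]].

[[1, 3, -18], [0, 1, -12], [0, 0, 1]]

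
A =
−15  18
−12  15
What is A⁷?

[[−10935, 13122], [−8748, 10935]]

tr A = 0 and det A = −9, so the characteristic polynomial is λ² − (0)λ + (−9) with roots 3 and −3.
Eigenvectors give P = [[1, 3], [1, 2]] with P⁻¹ = [[−2, 3], [1, −1]], and A = P·diag(3, −3)·P⁻¹.
Then A⁷ = P·diag(2187, −2187)·P⁻¹ = [[2187, −6561], [2187, −4374]] · [[−2, 3], [1, −1]] = [[−10935, 13122], [−8748, 10935]].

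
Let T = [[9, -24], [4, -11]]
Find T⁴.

tr T = -2 and det T = -3, so the characteristic polynomial is λ² − (-2)λ + (-3) with roots 1 and -3.
Eigenvectors give P = [[-3, 2], [-1, 1]] with P⁻¹ = [[-1, 2], [-1, 3]], and T = P·diag(1, -3)·P⁻¹.
Then T⁴ = P·diag(1, 81)·P⁻¹ = [[-3, 162], [-1, 81]] · [[-1, 2], [-1, 3]] = [[-159, 480], [-80, 241]].

[[-159, 480], [-80, 241]]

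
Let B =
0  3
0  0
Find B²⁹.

[[0, 0], [0, 0]]

B is strictly triangular, hence nilpotent: B² = 0, so B²⁹ = 0.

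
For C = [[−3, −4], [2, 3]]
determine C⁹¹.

[[−3, −4], [2, 3]]

C² = I (check: tr C = 0 and det C = −1), so C⁹¹ = C since 91 is odd.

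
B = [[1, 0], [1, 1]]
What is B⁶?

B = I + N where N = [[0, 0], [1, 0]] is strictly lower-triangular, so N² = 0.
(I + N)⁶ = I + 6·N = [[1, 0], [6, 1]].

[[1, 0], [6, 1]]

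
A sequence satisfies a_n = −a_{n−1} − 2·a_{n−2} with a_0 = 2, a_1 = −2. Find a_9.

With companion matrix B = [[−1, −2], [1, 0]], [a_n, a_{n−1}]ᵀ = B·[a_{n−1}, a_{n−2}]ᵀ, so [a_9, a_8]ᵀ = B^8·[a_1, a_0]ᵀ.
B^8 = [[−17, −6], [3, −14]], giving [a_9, a_8]ᵀ = [[22], [−34]].

22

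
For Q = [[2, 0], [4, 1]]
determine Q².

[[4, 0], [12, 1]]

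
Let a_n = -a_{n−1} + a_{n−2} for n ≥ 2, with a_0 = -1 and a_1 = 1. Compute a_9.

55

With companion matrix B = [[-1, 1], [1, 0]], [a_n, a_{n−1}]ᵀ = B·[a_{n−1}, a_{n−2}]ᵀ, so [a_9, a_8]ᵀ = B⁸·[a_1, a_0]ᵀ.
B⁸ = [[34, -21], [-21, 13]], giving [a_9, a_8]ᵀ = [[55], [-34]].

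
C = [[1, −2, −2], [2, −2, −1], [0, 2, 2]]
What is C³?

C² = [[−3, −2, −4], [−2, −2, −4], [4, 0, 2]]
C³ = [[−7, 2, 0], [−6, 0, −2], [4, −4, −4]]

[[−7, 2, 0], [−6, 0, −2], [4, −4, −4]]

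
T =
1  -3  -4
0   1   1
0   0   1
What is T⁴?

[[1, -12, -34], [0, 1, 4], [0, 0, 1]]

T = I + N where N = [[0, -3, -4], [0, 0, 1], [0, 0, 0]] is strictly upper-triangular, so N³ = 0.
(I + N)⁴ = I + 4·N + 6·N² = [[1, -12, -34], [0, 1, 4], [0, 0, 1]].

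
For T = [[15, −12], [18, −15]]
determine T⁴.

tr T = 0 and det T = −9, so the characteristic polynomial is λ² − (0)λ + (−9) with roots 3 and −3.
Eigenvectors give P = [[1, −2], [1, −3]] with P⁻¹ = [[3, −2], [1, −1]], and T = P·diag(3, −3)·P⁻¹.
Then T⁴ = P·diag(81, 81)·P⁻¹ = [[81, −162], [81, −243]] · [[3, −2], [1, −1]] = [[81, 0], [0, 81]].

[[81, 0], [0, 81]]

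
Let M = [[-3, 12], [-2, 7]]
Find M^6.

tr M = 4 and det M = 3, so the characteristic polynomial is λ² − (4)λ + (3) with roots 1 and 3.
Eigenvectors give P = [[3, 2], [1, 1]] with P⁻¹ = [[1, -2], [-1, 3]], and M = P·diag(1, 3)·P⁻¹.
Then M^6 = P·diag(1, 729)·P⁻¹ = [[3, 1458], [1, 729]] · [[1, -2], [-1, 3]] = [[-1455, 4368], [-728, 2185]].

[[-1455, 4368], [-728, 2185]]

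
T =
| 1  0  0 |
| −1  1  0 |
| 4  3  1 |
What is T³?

[[1, 0, 0], [−3, 1, 0], [3, 9, 1]]

T = I + N where N = [[0, 0, 0], [−1, 0, 0], [4, 3, 0]] is strictly lower-triangular, so N³ = 0.
(I + N)³ = I + 3·N + 3·N² = [[1, 0, 0], [−3, 1, 0], [3, 9, 1]].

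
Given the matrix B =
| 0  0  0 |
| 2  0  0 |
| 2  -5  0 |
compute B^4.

B is strictly triangular, hence nilpotent: B^3 = 0, so B^4 = 0.

[[0, 0, 0], [0, 0, 0], [0, 0, 0]]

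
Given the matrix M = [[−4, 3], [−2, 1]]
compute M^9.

[[−1534, 1533], [−1022, 1021]]

tr M = −3 and det M = 2, so the characteristic polynomial is λ² − (−3)λ + (2) with roots −1 and −2.
Eigenvectors give P = [[−1, 3], [−1, 2]] with P⁻¹ = [[2, −3], [1, −1]], and M = P·diag(−1, −2)·P⁻¹.
Then M^9 = P·diag(−1, −512)·P⁻¹ = [[1, −1536], [1, −1024]] · [[2, −3], [1, −1]] = [[−1534, 1533], [−1022, 1021]].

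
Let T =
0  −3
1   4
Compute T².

[[−3, −12], [4, 13]]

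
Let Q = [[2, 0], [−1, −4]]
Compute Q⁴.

Q² = [[4, 0], [2, 16]]
Q³ = [[8, 0], [−12, −64]]
Q⁴ = [[16, 0], [40, 256]]

[[16, 0], [40, 256]]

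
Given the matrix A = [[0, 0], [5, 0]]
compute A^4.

[[0, 0], [0, 0]]

A is strictly triangular, hence nilpotent: A^2 = 0, so A^4 = 0.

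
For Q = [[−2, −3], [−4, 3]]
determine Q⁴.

Q² = [[16, −3], [−4, 21]]
Q³ = [[−20, −57], [−76, 75]]
Q⁴ = [[268, −111], [−148, 453]]

[[268, −111], [−148, 453]]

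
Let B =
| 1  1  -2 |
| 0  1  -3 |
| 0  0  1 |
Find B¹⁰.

[[1, 10, -155], [0, 1, -30], [0, 0, 1]]

B = I + N where N = [[0, 1, -2], [0, 0, -3], [0, 0, 0]] is strictly upper-triangular, so N³ = 0.
(I + N)¹⁰ = I + 10·N + 45·N² = [[1, 10, -155], [0, 1, -30], [0, 0, 1]].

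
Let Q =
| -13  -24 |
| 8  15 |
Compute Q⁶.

tr Q = 2 and det Q = -3, so the characteristic polynomial is λ² − (2)λ + (-3) with roots -1 and 3.
Eigenvectors give P = [[2, -3], [-1, 2]] with P⁻¹ = [[2, 3], [1, 2]], and Q = P·diag(-1, 3)·P⁻¹.
Then Q⁶ = P·diag(1, 729)·P⁻¹ = [[2, -2187], [-1, 1458]] · [[2, 3], [1, 2]] = [[-2183, -4368], [1456, 2913]].

[[-2183, -4368], [1456, 2913]]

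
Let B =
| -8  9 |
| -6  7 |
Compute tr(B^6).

65

tr B = -1 and det B = -2, so the characteristic polynomial is λ² − (-1)λ + (-2) with roots 1 and -2.
Eigenvectors give P = [[1, 3], [1, 2]] with P⁻¹ = [[-2, 3], [1, -1]], and B = P·diag(1, -2)·P⁻¹.
Then B^6 = P·diag(1, 64)·P⁻¹ = [[1, 192], [1, 128]] · [[-2, 3], [1, -1]] = [[190, -189], [126, -125]].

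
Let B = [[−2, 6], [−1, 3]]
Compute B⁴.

[[−2, 6], [−1, 3]]

B² = B (a projection; rank 1, trace 1), so B⁴ = B.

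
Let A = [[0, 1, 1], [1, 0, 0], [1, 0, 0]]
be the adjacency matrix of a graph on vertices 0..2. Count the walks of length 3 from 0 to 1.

The number of length-3 walks from vertex 0 to vertex 1 is entry (0,1) of A^3, where A is the adjacency matrix.
A^2 = [[2, 0, 0], [0, 1, 1], [0, 1, 1]]
A^3 = [[0, 2, 2], [2, 0, 0], [2, 0, 0]]

2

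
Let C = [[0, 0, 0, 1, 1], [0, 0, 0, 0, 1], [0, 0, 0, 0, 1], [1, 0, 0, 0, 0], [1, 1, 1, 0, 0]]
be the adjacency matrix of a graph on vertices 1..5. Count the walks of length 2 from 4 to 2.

0

The number of length-2 walks from vertex 4 to vertex 2 is entry (4,2) of C^2, where C is the adjacency matrix.
C^2 = [[2, 1, 1, 0, 0], [1, 1, 1, 0, 0], [1, 1, 1, 0, 0], [0, 0, 0, 1, 1], [0, 0, 0, 1, 3]]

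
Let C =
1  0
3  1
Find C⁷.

C = I + N where N = [[0, 0], [3, 0]] is strictly lower-triangular, so N² = 0.
(I + N)⁷ = I + 7·N = [[1, 0], [21, 1]].

[[1, 0], [21, 1]]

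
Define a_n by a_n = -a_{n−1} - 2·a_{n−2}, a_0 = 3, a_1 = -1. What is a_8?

-45

With companion matrix M = [[-1, -2], [1, 0]], [a_n, a_{n−1}]ᵀ = M·[a_{n−1}, a_{n−2}]ᵀ, so [a_8, a_7]ᵀ = M⁷·[a_1, a_0]ᵀ.
M⁷ = [[3, -14], [7, 10]], giving [a_8, a_7]ᵀ = [[-45], [23]].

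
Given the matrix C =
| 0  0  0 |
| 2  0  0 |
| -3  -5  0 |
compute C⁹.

C is strictly triangular, hence nilpotent: C³ = 0, so C⁹ = 0.

[[0, 0, 0], [0, 0, 0], [0, 0, 0]]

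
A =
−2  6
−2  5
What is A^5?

[[−92, 186], [−62, 125]]

tr A = 3 and det A = 2, so the characteristic polynomial is λ² − (3)λ + (2) with roots 2 and 1.
Eigenvectors give P = [[3, 2], [2, 1]] with P⁻¹ = [[−1, 2], [2, −3]], and A = P·diag(2, 1)·P⁻¹.
Then A^5 = P·diag(32, 1)·P⁻¹ = [[96, 2], [64, 1]] · [[−1, 2], [2, −3]] = [[−92, 186], [−62, 125]].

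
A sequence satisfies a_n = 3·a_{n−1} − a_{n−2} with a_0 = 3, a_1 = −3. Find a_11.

With companion matrix C = [[3, −1], [1, 0]], [a_n, a_{n−1}]ᵀ = C·[a_{n−1}, a_{n−2}]ᵀ, so [a_11, a_10]ᵀ = C¹⁰·[a_1, a_0]ᵀ.
C¹⁰ = [[17711, −6765], [6765, −2584]], giving [a_11, a_10]ᵀ = [[−73428], [−28047]].

−73428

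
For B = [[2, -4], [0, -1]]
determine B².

[[4, -4], [0, 1]]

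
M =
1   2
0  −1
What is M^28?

M² = I (check: tr M = 0 and det M = −1), so M^28 = I since 28 is even.

[[1, 0], [0, 1]]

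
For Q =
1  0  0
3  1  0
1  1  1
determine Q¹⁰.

Q = I + N where N = [[0, 0, 0], [3, 0, 0], [1, 1, 0]] is strictly lower-triangular, so N³ = 0.
(I + N)¹⁰ = I + 10·N + 45·N² = [[1, 0, 0], [30, 1, 0], [145, 10, 1]].

[[1, 0, 0], [30, 1, 0], [145, 10, 1]]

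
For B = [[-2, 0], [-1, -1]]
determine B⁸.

[[256, 0], [255, 1]]

tr B = -3 and det B = 2, so the characteristic polynomial is λ² − (-3)λ + (2) with roots -1 and -2.
Eigenvectors give P = [[0, 1], [-1, 1]] with P⁻¹ = [[1, -1], [1, 0]], and B = P·diag(-1, -2)·P⁻¹.
Then B⁸ = P·diag(1, 256)·P⁻¹ = [[0, 256], [-1, 256]] · [[1, -1], [1, 0]] = [[256, 0], [255, 1]].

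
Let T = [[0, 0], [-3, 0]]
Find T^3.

[[0, 0], [0, 0]]

T is strictly triangular, hence nilpotent: T^2 = 0, so T^3 = 0.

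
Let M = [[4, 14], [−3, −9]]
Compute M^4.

tr M = −5 and det M = 6, so the characteristic polynomial is λ² − (−5)λ + (6) with roots −2 and −3.
Eigenvectors give P = [[7, −2], [−3, 1]] with P⁻¹ = [[1, 2], [3, 7]], and M = P·diag(−2, −3)·P⁻¹.
Then M^4 = P·diag(16, 81)·P⁻¹ = [[112, −162], [−48, 81]] · [[1, 2], [3, 7]] = [[−374, −910], [195, 471]].

[[−374, −910], [195, 471]]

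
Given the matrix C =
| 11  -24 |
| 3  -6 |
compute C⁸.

[[57001, -151320], [18915, -50184]]

tr C = 5 and det C = 6, so the characteristic polynomial is λ² − (5)λ + (6) with roots 2 and 3.
Eigenvectors give P = [[-8, 3], [-3, 1]] with P⁻¹ = [[1, -3], [3, -8]], and C = P·diag(2, 3)·P⁻¹.
Then C⁸ = P·diag(256, 6561)·P⁻¹ = [[-2048, 19683], [-768, 6561]] · [[1, -3], [3, -8]] = [[57001, -151320], [18915, -50184]].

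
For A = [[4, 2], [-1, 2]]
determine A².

[[14, 12], [-6, 2]]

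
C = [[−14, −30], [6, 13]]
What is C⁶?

tr C = −1 and det C = −2, so the characteristic polynomial is λ² − (−1)λ + (−2) with roots −2 and 1.
Eigenvectors give P = [[5, −2], [−2, 1]] with P⁻¹ = [[1, 2], [2, 5]], and C = P·diag(−2, 1)·P⁻¹.
Then C⁶ = P·diag(64, 1)·P⁻¹ = [[320, −2], [−128, 1]] · [[1, 2], [2, 5]] = [[316, 630], [−126, −251]].

[[316, 630], [−126, −251]]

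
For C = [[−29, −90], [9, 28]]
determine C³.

[[−89, −270], [27, 82]]

tr C = −1 and det C = −2, so the characteristic polynomial is λ² − (−1)λ + (−2) with roots 1 and −2.
Eigenvectors give P = [[−3, 10], [1, −3]] with P⁻¹ = [[3, 10], [1, 3]], and C = P·diag(1, −2)·P⁻¹.
Then C³ = P·diag(1, −8)·P⁻¹ = [[−3, −80], [1, 24]] · [[3, 10], [1, 3]] = [[−89, −270], [27, 82]].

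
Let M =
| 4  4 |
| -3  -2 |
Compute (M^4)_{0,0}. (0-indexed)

-32

M^2 = [[4, 8], [-6, -8]]
M^3 = [[-8, 0], [0, -8]]
M^4 = [[-32, -32], [24, 16]]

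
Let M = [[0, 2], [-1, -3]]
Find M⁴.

tr M = -3 and det M = 2, so the characteristic polynomial is λ² − (-3)λ + (2) with roots -1 and -2.
Eigenvectors give P = [[-2, -1], [1, 1]] with P⁻¹ = [[-1, -1], [1, 2]], and M = P·diag(-1, -2)·P⁻¹.
Then M⁴ = P·diag(1, 16)·P⁻¹ = [[-2, -16], [1, 16]] · [[-1, -1], [1, 2]] = [[-14, -30], [15, 31]].

[[-14, -30], [15, 31]]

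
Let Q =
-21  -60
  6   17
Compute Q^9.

tr Q = -4 and det Q = 3, so the characteristic polynomial is λ² − (-4)λ + (3) with roots -1 and -3.
Eigenvectors give P = [[-3, 10], [1, -3]] with P⁻¹ = [[3, 10], [1, 3]], and Q = P·diag(-1, -3)·P⁻¹.
Then Q^9 = P·diag(-1, -19683)·P⁻¹ = [[3, -196830], [-1, 59049]] · [[3, 10], [1, 3]] = [[-196821, -590460], [59046, 177137]].

[[-196821, -590460], [59046, 177137]]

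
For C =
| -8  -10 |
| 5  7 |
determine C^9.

tr C = -1 and det C = -6, so the characteristic polynomial is λ² − (-1)λ + (-6) with roots -3 and 2.
Eigenvectors give P = [[-2, -1], [1, 1]] with P⁻¹ = [[-1, -1], [1, 2]], and C = P·diag(-3, 2)·P⁻¹.
Then C^9 = P·diag(-19683, 512)·P⁻¹ = [[39366, -512], [-19683, 512]] · [[-1, -1], [1, 2]] = [[-39878, -40390], [20195, 20707]].

[[-39878, -40390], [20195, 20707]]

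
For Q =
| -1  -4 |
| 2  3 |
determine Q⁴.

[[17, 48], [-24, -31]]

Q² = [[-7, -8], [4, 1]]
Q³ = [[-9, 4], [-2, -13]]
Q⁴ = [[17, 48], [-24, -31]]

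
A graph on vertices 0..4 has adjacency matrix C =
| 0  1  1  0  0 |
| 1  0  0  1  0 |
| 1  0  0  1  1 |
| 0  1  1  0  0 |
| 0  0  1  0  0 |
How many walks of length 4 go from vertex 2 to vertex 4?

The number of length-4 walks from vertex 2 to vertex 4 is entry (2,4) of C⁴, where C is the adjacency matrix.
C² = [[2, 0, 0, 2, 1], [0, 2, 2, 0, 0], [0, 2, 3, 0, 0], [2, 0, 0, 2, 1], [1, 0, 0, 1, 1]]
C³ = [[0, 4, 5, 0, 0], [4, 0, 0, 4, 2], [5, 0, 0, 5, 3], [0, 4, 5, 0, 0], [0, 2, 3, 0, 0]]
C⁴ = [[9, 0, 0, 9, 5], [0, 8, 10, 0, 0], [0, 10, 13, 0, 0], [9, 0, 0, 9, 5], [5, 0, 0, 5, 3]]

0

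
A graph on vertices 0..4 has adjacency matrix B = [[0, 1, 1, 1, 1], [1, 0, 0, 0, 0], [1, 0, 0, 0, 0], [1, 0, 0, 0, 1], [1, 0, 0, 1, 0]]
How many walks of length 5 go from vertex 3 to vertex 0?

25

The number of length-5 walks from vertex 3 to vertex 0 is entry (3,0) of B⁵, where B is the adjacency matrix.
B² = [[4, 0, 0, 1, 1], [0, 1, 1, 1, 1], [0, 1, 1, 1, 1], [1, 1, 1, 2, 1], [1, 1, 1, 1, 2]]
B³ = [[2, 4, 4, 5, 5], [4, 0, 0, 1, 1], [4, 0, 0, 1, 1], [5, 1, 1, 2, 3], [5, 1, 1, 3, 2]]
B⁴ = [[18, 2, 2, 7, 7], [2, 4, 4, 5, 5], [2, 4, 4, 5, 5], [7, 5, 5, 8, 7], [7, 5, 5, 7, 8]]
B⁵ = [[18, 18, 18, 25, 25], [18, 2, 2, 7, 7], [18, 2, 2, 7, 7], [25, 7, 7, 14, 15], [25, 7, 7, 15, 14]]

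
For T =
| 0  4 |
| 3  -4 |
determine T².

[[12, -16], [-12, 28]]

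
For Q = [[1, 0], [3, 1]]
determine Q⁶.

[[1, 0], [18, 1]]

Q = I + N where N = [[0, 0], [3, 0]] is strictly lower-triangular, so N² = 0.
(I + N)⁶ = I + 6·N = [[1, 0], [18, 1]].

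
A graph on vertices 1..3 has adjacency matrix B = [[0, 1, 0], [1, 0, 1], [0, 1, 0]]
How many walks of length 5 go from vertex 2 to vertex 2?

The number of length-5 walks from vertex 2 to vertex 2 is entry (2,2) of B⁵, where B is the adjacency matrix.
B² = [[1, 0, 1], [0, 2, 0], [1, 0, 1]]
B³ = [[0, 2, 0], [2, 0, 2], [0, 2, 0]]
B⁴ = [[2, 0, 2], [0, 4, 0], [2, 0, 2]]
B⁵ = [[0, 4, 0], [4, 0, 4], [0, 4, 0]]

0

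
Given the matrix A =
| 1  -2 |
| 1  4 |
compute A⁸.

[[-6049, -12610], [6305, 12866]]

tr A = 5 and det A = 6, so the characteristic polynomial is λ² − (5)λ + (6) with roots 3 and 2.
Eigenvectors give P = [[-1, 2], [1, -1]] with P⁻¹ = [[1, 2], [1, 1]], and A = P·diag(3, 2)·P⁻¹.
Then A⁸ = P·diag(6561, 256)·P⁻¹ = [[-6561, 512], [6561, -256]] · [[1, 2], [1, 1]] = [[-6049, -12610], [6305, 12866]].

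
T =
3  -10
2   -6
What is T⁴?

[[-59, 150], [-30, 76]]

tr T = -3 and det T = 2, so the characteristic polynomial is λ² − (-3)λ + (2) with roots -2 and -1.
Eigenvectors give P = [[2, 5], [1, 2]] with P⁻¹ = [[-2, 5], [1, -2]], and T = P·diag(-2, -1)·P⁻¹.
Then T⁴ = P·diag(16, 1)·P⁻¹ = [[32, 5], [16, 2]] · [[-2, 5], [1, -2]] = [[-59, 150], [-30, 76]].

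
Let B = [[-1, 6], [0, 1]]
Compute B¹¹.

B² = I (check: tr B = 0 and det B = -1), so B¹¹ = B since 11 is odd.

[[-1, 6], [0, 1]]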